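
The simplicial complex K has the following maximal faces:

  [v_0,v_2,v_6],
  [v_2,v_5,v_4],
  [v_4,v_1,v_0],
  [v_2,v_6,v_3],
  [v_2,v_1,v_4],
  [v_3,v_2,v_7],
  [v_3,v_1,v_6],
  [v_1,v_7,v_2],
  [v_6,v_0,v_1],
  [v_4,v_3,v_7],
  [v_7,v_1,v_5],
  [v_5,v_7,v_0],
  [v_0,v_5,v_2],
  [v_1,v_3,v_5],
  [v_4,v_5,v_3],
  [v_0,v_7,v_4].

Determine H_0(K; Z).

K has 8 vertices, 24 edges, 16 triangles.
rank ∂_0 = 0, rank ∂_1 = 7 ⇒ b_0 = 8 − 0 − 7 = 1; all invariant factors of ∂_1 are 1 so no torsion. So H_0 = Z.

H_0 ≅ Z.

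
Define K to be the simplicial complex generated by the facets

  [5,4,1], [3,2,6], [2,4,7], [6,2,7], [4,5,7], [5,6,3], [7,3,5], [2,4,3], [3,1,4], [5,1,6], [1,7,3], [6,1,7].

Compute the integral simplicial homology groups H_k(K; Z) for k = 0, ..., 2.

H_0 ≅ Z,  H_1 ≅ Z/2,  H_2 = 0.

We work with the vertex ordering 1 < 2 < 3 < 4 < 5 < 6 < 7. The simplices of K, each written with vertices in increasing order, are:

  0-simplices (7): [1], [2], [3], [4], [5], [6], [7]
  1-simplices (18): [1,3], [1,4], [1,5], [1,6], [1,7], [2,3], [2,4], [2,6], [2,7], [3,4], [3,5], [3,6], [3,7], [4,5], [4,7], [5,6], [5,7], [6,7]
  2-simplices (12): [1,3,4], [1,3,7], [1,4,5], [1,5,6], [1,6,7], [2,3,4], [2,3,6], [2,4,7], [2,6,7], [3,5,6], [3,5,7], [4,5,7]

Hence C_0 ≅ Z^7, C_1 ≅ Z^18, C_2 ≅ Z^12.

The boundary map ∂_1: C_1 → C_0 maps an edge to its endpoints' difference, ∂[p,q] = q − p.
As a 7×18 matrix over Z this has rank 6, with invariant factors (1,1,1,1,1,1).

The boundary map ∂_2: C_2 → C_1 acts by ∂[p,q,r] = [q,r] − [p,r] + [p,q]. For instance
  ∂[3,5,6] = [5,6] − [3,6] + [3,5],
  ∂[1,5,6] = [5,6] − [1,6] + [1,5].
The 18×12 boundary matrix has rank 12 and Smith normal form diag(1,1,1,1,1,1,1,1,1,1,1,2).

Reading off H_k = ker ∂_k / im ∂_{k+1}:

  H_0: rank C_0 − rank ∂_1 = 7 − 6 = 1, and the invariant factors of ∂_1 are all 1, so H_0 = Z.
  H_1: rank ker ∂_1 − rank ∂_2 = (18 − 6) − 12 = 0, and ∂_2 has invariant factor 2 > 1, so H_1 = Z/2.
  H_2: rank ker ∂_2 − rank ∂_3 = (12 − 12) − 0 = 0, and there is no ∂_3, so H_2 = 0.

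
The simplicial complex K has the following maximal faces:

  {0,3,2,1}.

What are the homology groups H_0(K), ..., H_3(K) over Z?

We work with the vertex ordering 0 < 1 < 2 < 3. The simplices of K, each written with vertices in increasing order, are:

  0-simplices (4): [0], [1], [2], [3]
  1-simplices (6): [0,1], [0,2], [0,3], [1,2], [1,3], [2,3]
  2-simplices (4): [0,1,2], [0,1,3], [0,2,3], [1,2,3]
  3-simplices (1): [0,1,2,3]

so the chain groups are C_0 ≅ Z^4, C_1 ≅ Z^6, C_2 ≅ Z^4, C_3 ≅ Z^1.

The boundary map ∂_1: C_1 → C_0 sends each edge [p,q] (with p < q) to q − p. For instance
  ∂[1,2] = [2] − [1].
The 4×6 boundary matrix has rank 3 and Smith normal form diag(1,1,1).

The boundary map ∂_2: C_2 → C_1 maps a triangle to the signed sum of its edges. For instance
  ∂[0,1,3] = [1,3] − [0,3] + [0,1],
  ∂[1,2,3] = [2,3] − [1,3] + [1,2].
As a 6×4 matrix over Z this has rank 3, with invariant factors (1,1,1).

∂_3: C_3 → C_2 sends each 3-simplex σ to the alternating sum Σ_i (−1)^i (σ with its i-th vertex removed). For instance
  ∂[0,1,2,3] = [1,2,3] − [0,2,3] + [0,1,3] − [0,1,2].
As a 4×1 matrix over Z this has rank 1, with invariant factors (1).

Computing H_k = (kernel of ∂_k) / (image of ∂_{k+1}):

  H_0: rank C_0 − rank ∂_1 = 4 − 3 = 1, and the invariant factors of ∂_1 are all 1, so H_0 ≅ Z.
  H_1: rank ker ∂_1 − rank ∂_2 = (6 − 3) − 3 = 0, and the invariant factors of ∂_2 are all 1, so H_1 ≅ 0.
  H_2: rank ker ∂_2 − rank ∂_3 = (4 − 3) − 1 = 0, and the invariant factors of ∂_3 are all 1, so H_2 ≅ 0.
  H_3: rank ker ∂_3 − rank ∂_4 = (1 − 1) − 0 = 0, and there is no ∂_4, so H_3 ≅ 0.

As a check, the Euler characteristic is 4 − 6 + 4 − 1 = 1, which agrees with 1 − 0 + 0 − 0 = 1.

H_0 ≅ Z,  H_1 = 0,  H_2 = 0,  H_3 = 0.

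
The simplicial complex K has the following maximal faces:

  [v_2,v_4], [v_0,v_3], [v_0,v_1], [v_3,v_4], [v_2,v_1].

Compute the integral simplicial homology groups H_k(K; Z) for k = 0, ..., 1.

H_0 = Z,  H_1 = Z.

Take the total order v_0 < v_1 < v_2 < v_3 < v_4 on the vertex set. Then K (dimension 1) consists of the simplices:

  0-simplices (5): [v_0], [v_1], [v_2], [v_3], [v_4]
  1-simplices (5): [v_0,v_1], [v_0,v_3], [v_1,v_2], [v_2,v_4], [v_3,v_4]

Hence C_0 ≅ Z^5, C_1 ≅ Z^5.

∂_1: C_1 → C_0 maps an edge to its endpoints' difference, ∂[p,q] = q − p.
The resulting 5×5 matrix has rank 4, and its Smith normal form has invariant factors (1,1,1,1).

Computing H_k = (kernel of ∂_k) / (image of ∂_{k+1}):

  H_0: rank C_0 − rank ∂_1 = 5 − 4 = 1, and the invariant factors of ∂_1 are all 1, so H_0 = Z.
  H_1: rank ker ∂_1 − rank ∂_2 = (5 − 4) − 0 = 1, and there is no ∂_2, so H_1 = Z.

As a check, the Euler characteristic is 5 − 5 = 0, which agrees with 1 − 1 = 0.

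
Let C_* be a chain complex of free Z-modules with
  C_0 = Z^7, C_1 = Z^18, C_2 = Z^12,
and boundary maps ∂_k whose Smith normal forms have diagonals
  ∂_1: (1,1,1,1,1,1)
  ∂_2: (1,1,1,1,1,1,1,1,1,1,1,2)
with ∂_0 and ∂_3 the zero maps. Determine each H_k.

H_0 = Z,  H_1 = Z/2,  H_2 = 0.

H_0: b_0 = 7 − 0 − 6 = 1; torsion from ∂_1 factors > 1: none. So H_0 = Z.
H_1: b_1 = 18 − 6 − 12 = 0; torsion from ∂_2 factors > 1: [2]. So H_1 = Z/2.
H_2: b_2 = 12 − 12 − 0 = 0; torsion from ∂_3 factors > 1: none. So H_2 = 0.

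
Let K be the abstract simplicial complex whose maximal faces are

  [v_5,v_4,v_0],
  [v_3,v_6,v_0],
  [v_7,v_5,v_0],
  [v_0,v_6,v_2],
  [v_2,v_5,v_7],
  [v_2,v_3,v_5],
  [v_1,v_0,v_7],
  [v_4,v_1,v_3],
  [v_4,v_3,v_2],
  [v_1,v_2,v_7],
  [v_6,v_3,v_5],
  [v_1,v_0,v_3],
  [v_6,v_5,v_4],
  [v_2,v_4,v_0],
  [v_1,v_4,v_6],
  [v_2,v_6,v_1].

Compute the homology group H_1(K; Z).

H_1 ≅ Z^2.

We work with the vertex ordering v_0 < v_1 < v_2 < v_3 < v_4 < v_5 < v_6 < v_7. The simplices of K, each written with vertices in increasing order, are:

  0-simplices (8): [v_0], [v_1], [v_2], [v_3], [v_4], [v_5], [v_6], [v_7]
  1-simplices (24): (24 of them)
  2-simplices (16): (16 of them)

Hence C_0 ≅ Z^8, C_1 ≅ Z^24, C_2 ≅ Z^16.

Boundary ∂_1: C_1 → C_0 sends each edge [p,q] (with p < q) to q − p.
As a 8×24 matrix over Z this has rank 7, with invariant factors (1,1,1,1,1,1,1).

∂_2: C_2 → C_1 sends each 2-simplex [p,q,r] to [q,r] − [p,r] + [p,q]. For instance
  ∂[v_2,v_5,v_7] = [v_5,v_7] − [v_2,v_7] + [v_2,v_5],
  ∂[v_1,v_2,v_6] = [v_2,v_6] − [v_1,v_6] + [v_1,v_2].
The 24×16 boundary matrix has rank 15 and Smith normal form diag(1,1,1,1,1,1,1,1,1,1,1,1,1,1,1).

From H_k ≅ ker(∂_k) / im(∂_{k+1}) we obtain:

  H_1: rank ker ∂_1 − rank ∂_2 = (24 − 7) − 15 = 2, and the invariant factors of ∂_2 are all 1, so H_1 ≅ Z^2.

(K is a triangulation of the torus T^2.)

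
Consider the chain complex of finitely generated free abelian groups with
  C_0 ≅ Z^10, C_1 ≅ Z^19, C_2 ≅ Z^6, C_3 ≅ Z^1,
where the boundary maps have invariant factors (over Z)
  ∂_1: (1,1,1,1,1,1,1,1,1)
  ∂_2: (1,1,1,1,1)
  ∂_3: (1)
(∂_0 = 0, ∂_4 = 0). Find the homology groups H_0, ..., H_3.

H_0: b_0 = 10 − 0 − 9 = 1; torsion from ∂_1 factors > 1: none. So H_0 = Z.
H_1: b_1 = 19 − 9 − 5 = 5; torsion from ∂_2 factors > 1: none. So H_1 = Z^5.
H_2: b_2 = 6 − 5 − 1 = 0; torsion from ∂_3 factors > 1: none. So H_2 = 0.
H_3: b_3 = 1 − 1 − 0 = 0; torsion from ∂_4 factors > 1: none. So H_3 = 0.

H_0 = Z,  H_1 = Z^5,  H_2 = 0,  H_3 = 0.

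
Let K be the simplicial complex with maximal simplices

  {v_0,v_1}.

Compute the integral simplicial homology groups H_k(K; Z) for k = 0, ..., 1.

H_0 = Z,  H_1 = 0.

Order the vertices as v_0 < v_1. Listing each simplex with vertices in this order, K has dimension 1 with simplices:

  0-simplices (2): [v_0], [v_1]
  1-simplices (1): [v_0,v_1]

giving chain groups C_0 ≅ Z^2, C_1 ≅ Z^1.

Boundary ∂_1: C_1 → C_0 is given by ∂[p,q] = [q] − [p].
The 2×1 boundary matrix has rank 1 and Smith normal form diag(1).

Computing H_k = (kernel of ∂_k) / (image of ∂_{k+1}):

  H_0: rank C_0 − rank ∂_1 = 2 − 1 = 1, and the invariant factors of ∂_1 are all 1, so H_0 = Z.
  H_1: rank ker ∂_1 − rank ∂_2 = (1 − 1) − 0 = 0, and there is no ∂_2, so H_1 = 0.

As a check, the Euler characteristic is 2 − 1 = 1, which agrees with 1 − 0 = 1.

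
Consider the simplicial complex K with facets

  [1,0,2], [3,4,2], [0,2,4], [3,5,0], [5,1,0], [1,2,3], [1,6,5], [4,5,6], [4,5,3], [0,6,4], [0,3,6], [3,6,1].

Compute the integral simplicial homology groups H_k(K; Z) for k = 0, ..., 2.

H_0 ≅ Z,  H_1 ≅ Z/2,  H_2 = 0.

Order the vertices as 0 < 1 < 2 < 3 < 4 < 5 < 6. Listing each simplex with vertices in this order, K has dimension 2 with simplices:

  0-simplices (7): [0], [1], [2], [3], [4], [5], [6]
  1-simplices (18): [0,1], [0,2], [0,3], [0,4], [0,5], [0,6], [1,2], [1,3], [1,5], [1,6], [2,3], [2,4], [3,4], [3,5], [3,6], [4,5], [4,6], [5,6]
  2-simplices (12): [0,1,2], [0,1,5], [0,2,4], [0,3,5], [0,3,6], [0,4,6], [1,2,3], [1,3,6], [1,5,6], [2,3,4], [3,4,5], [4,5,6]

giving chain groups C_0 ≅ Z^7, C_1 ≅ Z^18, C_2 ≅ Z^12.

∂_1: C_1 → C_0 maps an edge to its endpoints' difference, ∂[p,q] = q − p.
As a 7×18 matrix over Z this has rank 6, with invariant factors (1,1,1,1,1,1).

The boundary map ∂_2: C_2 → C_1 sends each 2-simplex [p,q,r] to [q,r] − [p,r] + [p,q]. For instance
  ∂[4,5,6] = [5,6] − [4,6] + [4,5],
  ∂[0,3,5] = [3,5] − [0,5] + [0,3].
As a 18×12 matrix over Z this has rank 12, with invariant factors (1,1,1,1,1,1,1,1,1,1,1,2).

Now H_k = ker ∂_k / im ∂_{k+1}, so:

  H_0: rank C_0 − rank ∂_1 = 7 − 6 = 1, and the invariant factors of ∂_1 are all 1, so H_0 = Z.
  H_1: rank ker ∂_1 − rank ∂_2 = (18 − 6) − 12 = 0, and ∂_2 has invariant factor 2 > 1, so H_1 = Z/2.
  H_2: rank ker ∂_2 − rank ∂_3 = (12 − 12) − 0 = 0, and there is no ∂_3, so H_2 = 0.

As a check, the Euler characteristic is 7 − 18 + 12 = 1, which agrees with 1 − 0 + 0 = 1.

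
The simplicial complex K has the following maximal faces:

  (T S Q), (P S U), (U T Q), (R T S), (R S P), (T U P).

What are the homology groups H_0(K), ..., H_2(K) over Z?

Order the vertices as P < Q < R < S < T < U. Listing each simplex with vertices in this order, K has dimension 2 with simplices:

  0-simplices (6): P, Q, R, S, T, U
  1-simplices (12): PR, PS, PT, PU, QS, QT, QU, RS, RT, ST, SU, TU
  2-simplices (6): PRS, PSU, PTU, QST, QTU, RST

so the chain groups are C_0 ≅ Z^6, C_1 ≅ Z^12, C_2 ≅ Z^6.

∂_1: C_1 → C_0 sends each edge [p,q] (with p < q) to q − p.
This gives a 6×12 integer matrix of rank 5; reducing to Smith normal form yields diagonal entries (1,1,1,1,1).

Boundary ∂_2: C_2 → C_1 acts by ∂[p,q,r] = [q,r] − [p,r] + [p,q]. For instance
  ∂PSU = SU − PU + PS,
  ∂PRS = RS − PS + PR.
The resulting 12×6 matrix has rank 6, and its Smith normal form has invariant factors (1,1,1,1,1,1).

From H_k ≅ ker(∂_k) / im(∂_{k+1}) we obtain:

  H_0: rank C_0 − rank ∂_1 = 6 − 5 = 1, and the invariant factors of ∂_1 are all 1, so H_0 ≅ Z.
  H_1: rank ker ∂_1 − rank ∂_2 = (12 − 5) − 6 = 1, and the invariant factors of ∂_2 are all 1, so H_1 ≅ Z.
  H_2: rank ker ∂_2 − rank ∂_3 = (6 − 6) − 0 = 0, and there is no ∂_3, so H_2 ≅ 0.

As a check, the Euler characteristic is 6 − 12 + 6 = 0, which agrees with 1 − 1 + 0 = 0.

H_0 = Z,  H_1 = Z,  H_2 = 0.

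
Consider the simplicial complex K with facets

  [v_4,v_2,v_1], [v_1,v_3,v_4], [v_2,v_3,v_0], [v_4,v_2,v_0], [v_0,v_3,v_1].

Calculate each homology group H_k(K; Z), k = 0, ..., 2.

Take the total order v_0 < v_1 < v_2 < v_3 < v_4 on the vertex set. Then K (dimension 2) consists of the simplices:

  0-simplices (5): [v_0], [v_1], [v_2], [v_3], [v_4]
  1-simplices (10): [v_0,v_1], [v_0,v_2], [v_0,v_3], [v_0,v_4], [v_1,v_2], [v_1,v_3], [v_1,v_4], [v_2,v_3], [v_2,v_4], [v_3,v_4]
  2-simplices (5): [v_0,v_1,v_3], [v_0,v_2,v_3], [v_0,v_2,v_4], [v_1,v_2,v_4], [v_1,v_3,v_4]

giving chain groups C_0 ≅ Z^5, C_1 ≅ Z^10, C_2 ≅ Z^5.

∂_1: C_1 → C_0 sends each edge [p,q] (with p < q) to q − p.
The resulting 5×10 matrix has rank 4, and its Smith normal form has invariant factors (1,1,1,1).

The boundary map ∂_2: C_2 → C_1 acts by ∂[p,q,r] = [q,r] − [p,r] + [p,q]. For instance
  ∂[v_0,v_2,v_4] = [v_2,v_4] − [v_0,v_4] + [v_0,v_2],
  ∂[v_0,v_1,v_3] = [v_1,v_3] − [v_0,v_3] + [v_0,v_1].
This gives a 10×5 integer matrix of rank 5; reducing to Smith normal form yields diagonal entries (1,1,1,1,1).

Reading off H_k = ker ∂_k / im ∂_{k+1}:

  H_0: rank C_0 − rank ∂_1 = 5 − 4 = 1, and the invariant factors of ∂_1 are all 1, so H_0 ≅ Z.
  H_1: rank ker ∂_1 − rank ∂_2 = (10 − 4) − 5 = 1, and the invariant factors of ∂_2 are all 1, so H_1 ≅ Z.
  H_2: rank ker ∂_2 − rank ∂_3 = (5 − 5) − 0 = 0, and there is no ∂_3, so H_2 ≅ 0.

(K is a triangulation of the Möbius band.)

H_0 ≅ Z,  H_1 ≅ Z,  H_2 = 0.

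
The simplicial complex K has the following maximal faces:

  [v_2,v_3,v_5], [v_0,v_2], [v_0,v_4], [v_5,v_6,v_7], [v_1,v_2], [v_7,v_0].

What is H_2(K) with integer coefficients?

H_2 ≅ 0.

We work with the vertex ordering v_0 < v_1 < v_2 < v_3 < v_4 < v_5 < v_6 < v_7. The simplices of K, each written with vertices in increasing order, are:

  0-simplices (8): [v_0], [v_1], [v_2], [v_3], [v_4], [v_5], [v_6], [v_7]
  1-simplices (10): [v_0,v_2], [v_0,v_4], [v_0,v_7], [v_1,v_2], [v_2,v_3], [v_2,v_5], [v_3,v_5], [v_5,v_6], [v_5,v_7], [v_6,v_7]
  2-simplices (2): [v_2,v_3,v_5], [v_5,v_6,v_7]

Hence C_0 ≅ Z^8, C_1 ≅ Z^10, C_2 ≅ Z^2.

∂_1: C_1 → C_0 sends each edge [p,q] (with p < q) to q − p. For instance
  ∂[v_3,v_5] = [v_5] − [v_3].
This gives a 8×10 integer matrix of rank 7; reducing to Smith normal form yields diagonal entries (1,1,1,1,1,1,1).

∂_2: C_2 → C_1 maps a triangle to the signed sum of its edges. For instance
  ∂[v_2,v_3,v_5] = [v_3,v_5] − [v_2,v_5] + [v_2,v_3],
  ∂[v_5,v_6,v_7] = [v_6,v_7] − [v_5,v_7] + [v_5,v_6].
This gives a 10×2 integer matrix of rank 2; reducing to Smith normal form yields diagonal entries (1,1).

Computing H_k = (kernel of ∂_k) / (image of ∂_{k+1}):

  H_2: rank ker ∂_2 − rank ∂_3 = (2 − 2) − 0 = 0, and there is no ∂_3, so H_2 = 0.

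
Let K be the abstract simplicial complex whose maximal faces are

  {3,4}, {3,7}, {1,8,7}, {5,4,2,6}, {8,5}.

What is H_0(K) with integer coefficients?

K has 8 vertices, 12 edges, 5 triangles, 1 3-simplex.
rank ∂_0 = 0, rank ∂_1 = 7 ⇒ b_0 = 8 − 0 − 7 = 1; all invariant factors of ∂_1 are 1 so no torsion. So H_0 ≅ Z.

H_0 = Z.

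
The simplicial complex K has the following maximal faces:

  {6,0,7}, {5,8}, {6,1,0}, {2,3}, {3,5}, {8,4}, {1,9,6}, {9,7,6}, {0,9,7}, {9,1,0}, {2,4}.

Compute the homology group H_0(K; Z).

H_0 ≅ Z^2.

Take the total order 0 < 1 < 2 < 3 < 4 < 5 < 6 < 7 < 8 < 9 on the vertex set. Then K (dimension 2) consists of the simplices:

  0-simplices (10): [0], [1], [2], [3], [4], [5], [6], [7], [8], [9]
  1-simplices (14): [0,1], [0,6], [0,7], [0,9], [1,6], [1,9], [2,3], [2,4], [3,5], [4,8], [5,8], [6,7], [6,9], [7,9]
  2-simplices (6): [0,1,6], [0,1,9], [0,6,7], [0,7,9], [1,6,9], [6,7,9]

Hence C_0 ≅ Z^10, C_1 ≅ Z^14, C_2 ≅ Z^6.

Boundary ∂_1: C_1 → C_0 sends each edge [p,q] (with p < q) to q − p.
This gives a 10×14 integer matrix of rank 8; reducing to Smith normal form yields diagonal entries (1,1,1,1,1,1,1,1).

∂_2: C_2 → C_1 maps a triangle to the signed sum of its edges. For instance
  ∂[6,7,9] = [7,9] − [6,9] + [6,7],
  ∂[0,6,7] = [6,7] − [0,7] + [0,6].
The 14×6 boundary matrix has rank 5 and Smith normal form diag(1,1,1,1,1).

Now H_k = ker ∂_k / im ∂_{k+1}, so:

  H_0: rank C_0 − rank ∂_1 = 10 − 8 = 2, and the invariant factors of ∂_1 are all 1, so H_0 ≅ Z^2.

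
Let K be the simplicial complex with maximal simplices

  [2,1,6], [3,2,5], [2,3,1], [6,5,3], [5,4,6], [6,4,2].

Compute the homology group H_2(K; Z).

H_2 ≅ 0.

Fix the vertex order 1 < 2 < 3 < 4 < 5 < 6 and write every simplex with vertices in increasing order. Then dim K = 2 and the simplices of K are:

  0-simplices (6): [1], [2], [3], [4], [5], [6]
  1-simplices (12): [1,2], [1,3], [1,6], [2,3], [2,4], [2,5], [2,6], [3,5], [3,6], [4,5], [4,6], [5,6]
  2-simplices (6): [1,2,3], [1,2,6], [2,3,5], [2,4,6], [3,5,6], [4,5,6]

so the chain groups are C_0 ≅ Z^6, C_1 ≅ Z^12, C_2 ≅ Z^6.

Boundary ∂_1: C_1 → C_0 sends each edge [p,q] (with p < q) to q − p. For instance
  ∂[4,6] = [6] − [4].
As a 6×12 matrix over Z this has rank 5, with invariant factors (1,1,1,1,1).

∂_2: C_2 → C_1 sends each 2-simplex [p,q,r] to [q,r] − [p,r] + [p,q]. For instance
  ∂[1,2,6] = [2,6] − [1,6] + [1,2],
  ∂[3,5,6] = [5,6] − [3,6] + [3,5].
The 12×6 boundary matrix has rank 6 and Smith normal form diag(1,1,1,1,1,1).

Computing H_k = (kernel of ∂_k) / (image of ∂_{k+1}):

  H_2: rank ker ∂_2 − rank ∂_3 = (6 − 6) − 0 = 0, and there is no ∂_3, so H_2 = 0.

(K is a triangulation of the cylinder S^1 x I.)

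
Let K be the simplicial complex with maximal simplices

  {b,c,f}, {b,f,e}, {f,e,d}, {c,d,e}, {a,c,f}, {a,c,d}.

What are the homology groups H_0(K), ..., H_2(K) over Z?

H_0 ≅ Z,  H_1 ≅ Z,  H_2 = 0.

K has 6 vertices, 12 edges, 6 triangles.
rank ∂_0 = 0, rank ∂_1 = 5 ⇒ b_0 = 6 − 0 − 5 = 1; all invariant factors of ∂_1 are 1 so no torsion. So H_0 = Z.
rank ∂_1 = 5, rank ∂_2 = 6 ⇒ b_1 = 12 − 5 − 6 = 1; all invariant factors of ∂_2 are 1 so no torsion. So H_1 = Z.
rank ∂_2 = 6, rank ∂_3 = 0 ⇒ b_2 = 6 − 6 − 0 = 0. So H_2 = 0.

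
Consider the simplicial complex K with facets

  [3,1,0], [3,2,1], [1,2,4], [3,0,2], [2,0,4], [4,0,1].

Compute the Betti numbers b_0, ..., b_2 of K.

b_0 = 1, b_1 = 0, b_2 = 1.

Fix the vertex order 0 < 1 < 2 < 3 < 4 and write every simplex with vertices in increasing order. Then dim K = 2 and the simplices of K are:

  0-simplices (5): [0], [1], [2], [3], [4]
  1-simplices (9): [0,1], [0,2], [0,3], [0,4], [1,2], [1,3], [1,4], [2,3], [2,4]
  2-simplices (6): [0,1,3], [0,1,4], [0,2,3], [0,2,4], [1,2,3], [1,2,4]

giving chain groups C_0 ≅ Z^5, C_1 ≅ Z^9, C_2 ≅ Z^6.

The boundary map ∂_1: C_1 → C_0 is given by ∂[p,q] = [q] − [p]. For instance
  ∂[0,2] = [2] − [0].
The 5×9 boundary matrix has rank 4 and Smith normal form diag(1,1,1,1).

Boundary ∂_2: C_2 → C_1 acts by ∂[p,q,r] = [q,r] − [p,r] + [p,q]. For instance
  ∂[1,2,4] = [2,4] − [1,4] + [1,2],
  ∂[0,1,4] = [1,4] − [0,4] + [0,1].
The resulting 9×6 matrix has rank 5, and its Smith normal form has invariant factors (1,1,1,1,1).

From H_k ≅ ker(∂_k) / im(∂_{k+1}) we obtain:

  H_0: rank C_0 − rank ∂_1 = 5 − 4 = 1, and the invariant factors of ∂_1 are all 1, so H_0 = Z.
  H_1: rank ker ∂_1 − rank ∂_2 = (9 − 4) − 5 = 0, and the invariant factors of ∂_2 are all 1, so H_1 = 0.
  H_2: rank ker ∂_2 − rank ∂_3 = (6 − 5) − 0 = 1, and there is no ∂_3, so H_2 = Z.

As a check, the Euler characteristic is 5 − 9 + 6 = 2, which agrees with 1 − 0 + 1 = 2.

Hence the Betti numbers are b_0 = 1, b_1 = 0, b_2 = 1.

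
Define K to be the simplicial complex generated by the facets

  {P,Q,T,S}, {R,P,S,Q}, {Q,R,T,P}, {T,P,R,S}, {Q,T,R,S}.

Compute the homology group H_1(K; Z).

Order the vertices as P < Q < R < S < T. Listing each simplex with vertices in this order, K has dimension 3 with simplices:

  0-simplices (5): P, Q, R, S, T
  1-simplices (10): PQ, PR, PS, PT, QR, QS, QT, RS, RT, ST
  2-simplices (10): PQR, PQS, PQT, PRS, PRT, PST, QRS, QRT, QST, RST
  3-simplices (5): PQRS, PQRT, PQST, PRST, QRST

so the chain groups are C_0 ≅ Z^5, C_1 ≅ Z^10, C_2 ≅ Z^10, C_3 ≅ Z^5.

Boundary ∂_1: C_1 → C_0 is given by ∂[p,q] = [q] − [p]. For instance
  ∂PR = R − P.
The 5×10 boundary matrix has rank 4 and Smith normal form diag(1,1,1,1).

The boundary map ∂_2: C_2 → C_1 maps a triangle to the signed sum of its edges. For instance
  ∂QRS = RS − QS + QR,
  ∂QST = ST − QT + QS.
The resulting 10×10 matrix has rank 6, and its Smith normal form has invariant factors (1,1,1,1,1,1).

The boundary map ∂_3: C_3 → C_2 sends each 3-simplex σ to the alternating sum Σ_i (−1)^i (σ with its i-th vertex removed). For instance
  ∂PQRS = QRS − PRS + PQS − PQR,
  ∂PQRT = QRT − PRT + PQT − PQR.
As a 10×5 matrix over Z this has rank 4, with invariant factors (1,1,1,1).

From H_k ≅ ker(∂_k) / im(∂_{k+1}) we obtain:

  H_1: rank ker ∂_1 − rank ∂_2 = (10 − 4) − 6 = 0, and the invariant factors of ∂_2 are all 1, so H_1 = 0.

H_1 = 0.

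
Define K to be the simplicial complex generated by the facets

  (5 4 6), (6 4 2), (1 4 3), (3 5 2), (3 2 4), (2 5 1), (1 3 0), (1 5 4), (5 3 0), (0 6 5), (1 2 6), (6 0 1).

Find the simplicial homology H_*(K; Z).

H_0 ≅ Z,  H_1 ≅ Z/2,  H_2 = 0.

Order the vertices as 0 < 1 < 2 < 3 < 4 < 5 < 6. Listing each simplex with vertices in this order, K has dimension 2 with simplices:

  0-simplices (7): [0], [1], [2], [3], [4], [5], [6]
  1-simplices (18): [0,1], [0,3], [0,5], [0,6], [1,2], [1,3], [1,4], [1,5], [1,6], [2,3], [2,4], [2,5], [2,6], [3,4], [3,5], [4,5], [4,6], [5,6]
  2-simplices (12): [0,1,3], [0,1,6], [0,3,5], [0,5,6], [1,2,5], [1,2,6], [1,3,4], [1,4,5], [2,3,4], [2,3,5], [2,4,6], [4,5,6]

so the chain groups are C_0 ≅ Z^7, C_1 ≅ Z^18, C_2 ≅ Z^12.

∂_1: C_1 → C_0 sends each edge [p,q] (with p < q) to q − p.
This gives a 7×18 integer matrix of rank 6; reducing to Smith normal form yields diagonal entries (1,1,1,1,1,1).

∂_2: C_2 → C_1 maps a triangle to the signed sum of its edges. For instance
  ∂[2,4,6] = [4,6] − [2,6] + [2,4],
  ∂[0,1,3] = [1,3] − [0,3] + [0,1].
This gives a 18×12 integer matrix of rank 12; reducing to Smith normal form yields diagonal entries (1,1,1,1,1,1,1,1,1,1,1,2).

Reading off H_k = ker ∂_k / im ∂_{k+1}:

  H_0: rank C_0 − rank ∂_1 = 7 − 6 = 1, and the invariant factors of ∂_1 are all 1, so H_0 = Z.
  H_1: rank ker ∂_1 − rank ∂_2 = (18 − 6) − 12 = 0, and ∂_2 has invariant factor 2 > 1, so H_1 = Z/2.
  H_2: rank ker ∂_2 − rank ∂_3 = (12 − 12) − 0 = 0, and there is no ∂_3, so H_2 = 0.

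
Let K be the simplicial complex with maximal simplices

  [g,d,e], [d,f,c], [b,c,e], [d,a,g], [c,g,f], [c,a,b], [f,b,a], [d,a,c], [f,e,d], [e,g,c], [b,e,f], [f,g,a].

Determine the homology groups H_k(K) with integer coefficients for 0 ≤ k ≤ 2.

H_0 = Z,  H_1 = Z/2,  H_2 = 0.

We work with the vertex ordering a < b < c < d < e < f < g. The simplices of K, each written with vertices in increasing order, are:

  0-simplices (7): a, b, c, d, e, f, g
  1-simplices (18): ab, ac, ad, af, ag, bc, be, bf, cd, ce, cf, cg, de, df, dg, ef, eg, fg
  2-simplices (12): abc, abf, acd, adg, afg, bce, bef, cdf, ceg, cfg, def, deg

Hence C_0 ≅ Z^7, C_1 ≅ Z^18, C_2 ≅ Z^12.

∂_1: C_1 → C_0 sends each edge [p,q] (with p < q) to q − p. For instance
  ∂ce = e − c.
The resulting 7×18 matrix has rank 6, and its Smith normal form has invariant factors (1,1,1,1,1,1).

Boundary ∂_2: C_2 → C_1 maps a triangle to the signed sum of its edges. For instance
  ∂def = ef − df + de,
  ∂bef = ef − bf + be.
The 18×12 boundary matrix has rank 12 and Smith normal form diag(1,1,1,1,1,1,1,1,1,1,1,2).

From H_k ≅ ker(∂_k) / im(∂_{k+1}) we obtain:

  H_0: rank C_0 − rank ∂_1 = 7 − 6 = 1, and the invariant factors of ∂_1 are all 1, so H_0 ≅ Z.
  H_1: rank ker ∂_1 − rank ∂_2 = (18 − 6) − 12 = 0, and ∂_2 has invariant factor 2 > 1, so H_1 ≅ Z/2.
  H_2: rank ker ∂_2 − rank ∂_3 = (12 − 12) − 0 = 0, and there is no ∂_3, so H_2 ≅ 0.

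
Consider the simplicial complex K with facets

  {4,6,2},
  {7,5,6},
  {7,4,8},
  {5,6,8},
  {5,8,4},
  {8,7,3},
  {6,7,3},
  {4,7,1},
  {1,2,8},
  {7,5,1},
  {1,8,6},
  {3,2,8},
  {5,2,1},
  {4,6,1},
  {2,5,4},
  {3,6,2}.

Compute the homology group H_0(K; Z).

H_0 ≅ Z.

Take the total order 1 < 2 < 3 < 4 < 5 < 6 < 7 < 8 on the vertex set. Then K (dimension 2) consists of the simplices:

  0-simplices (8): [1], [2], [3], [4], [5], [6], [7], [8]
  1-simplices (24): (24 of them)
  2-simplices (16): [1,2,5], [1,2,8], [1,4,6], [1,4,7], [1,5,7], [1,6,8], [2,3,6], [2,3,8], [2,4,5], [2,4,6], [3,6,7], [3,7,8], [4,5,8], [4,7,8], [5,6,7], [5,6,8]

Hence C_0 ≅ Z^8, C_1 ≅ Z^24, C_2 ≅ Z^16.

The boundary map ∂_1: C_1 → C_0 is given by ∂[p,q] = [q] − [p]. For instance
  ∂[4,8] = [8] − [4].
This gives a 8×24 integer matrix of rank 7; reducing to Smith normal form yields diagonal entries (1,1,1,1,1,1,1).

∂_2: C_2 → C_1 maps a triangle to the signed sum of its edges. For instance
  ∂[1,2,8] = [2,8] − [1,8] + [1,2],
  ∂[4,5,8] = [5,8] − [4,8] + [4,5].
As a 24×16 matrix over Z this has rank 15, with invariant factors (1,1,1,1,1,1,1,1,1,1,1,1,1,1,1).

From H_k ≅ ker(∂_k) / im(∂_{k+1}) we obtain:

  H_0: rank C_0 − rank ∂_1 = 8 − 7 = 1, and the invariant factors of ∂_1 are all 1, so H_0 ≅ Z.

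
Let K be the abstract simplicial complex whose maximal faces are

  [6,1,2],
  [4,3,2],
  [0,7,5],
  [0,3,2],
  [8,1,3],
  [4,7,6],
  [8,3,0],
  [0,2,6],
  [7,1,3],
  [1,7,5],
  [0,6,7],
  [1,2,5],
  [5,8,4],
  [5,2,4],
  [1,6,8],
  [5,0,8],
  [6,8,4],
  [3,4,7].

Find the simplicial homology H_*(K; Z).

H_0 = Z,  H_1 = Z^2,  H_2 = Z.

We work with the vertex ordering 0 < 1 < 2 < 3 < 4 < 5 < 6 < 7 < 8. The simplices of K, each written with vertices in increasing order, are:

  0-simplices (9): [0], [1], [2], [3], [4], [5], [6], [7], [8]
  1-simplices (27): (27 of them)
  2-simplices (18): [0,2,3], [0,2,6], [0,3,8], [0,5,7], [0,5,8], [0,6,7], [1,2,5], [1,2,6], [1,3,7], [1,3,8], [1,5,7], [1,6,8], [2,3,4], [2,4,5], [3,4,7], [4,5,8], [4,6,7], [4,6,8]

giving chain groups C_0 ≅ Z^9, C_1 ≅ Z^27, C_2 ≅ Z^18.

The boundary map ∂_1: C_1 → C_0 maps an edge to its endpoints' difference, ∂[p,q] = q − p. For instance
  ∂[1,8] = [8] − [1].
The 9×27 boundary matrix has rank 8 and Smith normal form diag(1,1,1,1,1,1,1,1).

The boundary map ∂_2: C_2 → C_1 acts by ∂[p,q,r] = [q,r] − [p,r] + [p,q]. For instance
  ∂[0,2,3] = [2,3] − [0,3] + [0,2],
  ∂[4,6,7] = [6,7] − [4,7] + [4,6].
This gives a 27×18 integer matrix of rank 17; reducing to Smith normal form yields diagonal entries (1,1,1,1,1,1,1,1,1,1,1,1,1,1,1,1,1).

Computing H_k = (kernel of ∂_k) / (image of ∂_{k+1}):

  H_0: rank C_0 − rank ∂_1 = 9 − 8 = 1, and the invariant factors of ∂_1 are all 1, so H_0 ≅ Z.
  H_1: rank ker ∂_1 − rank ∂_2 = (27 − 8) − 17 = 2, and the invariant factors of ∂_2 are all 1, so H_1 ≅ Z^2.
  H_2: rank ker ∂_2 − rank ∂_3 = (18 − 17) − 0 = 1, and there is no ∂_3, so H_2 ≅ Z.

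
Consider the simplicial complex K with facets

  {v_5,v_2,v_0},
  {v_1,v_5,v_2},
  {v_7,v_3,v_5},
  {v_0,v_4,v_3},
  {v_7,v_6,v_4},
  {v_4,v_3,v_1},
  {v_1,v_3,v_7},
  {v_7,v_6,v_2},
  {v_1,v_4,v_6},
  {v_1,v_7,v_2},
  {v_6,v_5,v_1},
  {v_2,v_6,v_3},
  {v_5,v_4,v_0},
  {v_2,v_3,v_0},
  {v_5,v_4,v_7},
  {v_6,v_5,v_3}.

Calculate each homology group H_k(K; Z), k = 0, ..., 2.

H_0 = Z,  H_1 = Z^2,  H_2 = Z.

Fix the vertex order v_0 < v_1 < v_2 < v_3 < v_4 < v_5 < v_6 < v_7 and write every simplex with vertices in increasing order. Then dim K = 2 and the simplices of K are:

  0-simplices (8): [v_0], [v_1], [v_2], [v_3], [v_4], [v_5], [v_6], [v_7]
  1-simplices (24): (24 of them)
  2-simplices (16): (16 of them)

giving chain groups C_0 ≅ Z^8, C_1 ≅ Z^24, C_2 ≅ Z^16.

Boundary ∂_1: C_1 → C_0 sends each edge [p,q] (with p < q) to q − p. For instance
  ∂[v_2,v_6] = [v_6] − [v_2].
The resulting 8×24 matrix has rank 7, and its Smith normal form has invariant factors (1,1,1,1,1,1,1).

∂_2: C_2 → C_1 acts by ∂[p,q,r] = [q,r] − [p,r] + [p,q]. For instance
  ∂[v_3,v_5,v_7] = [v_5,v_7] − [v_3,v_7] + [v_3,v_5],
  ∂[v_1,v_2,v_7] = [v_2,v_7] − [v_1,v_7] + [v_1,v_2].
As a 24×16 matrix over Z this has rank 15, with invariant factors (1,1,1,1,1,1,1,1,1,1,1,1,1,1,1).

Computing H_k = (kernel of ∂_k) / (image of ∂_{k+1}):

  H_0: rank C_0 − rank ∂_1 = 8 − 7 = 1, and the invariant factors of ∂_1 are all 1, so H_0 = Z.
  H_1: rank ker ∂_1 − rank ∂_2 = (24 − 7) − 15 = 2, and the invariant factors of ∂_2 are all 1, so H_1 = Z^2.
  H_2: rank ker ∂_2 − rank ∂_3 = (16 − 15) − 0 = 1, and there is no ∂_3, so H_2 = Z.

As a check, the Euler characteristic is 8 − 24 + 16 = 0, which agrees with 1 − 2 + 1 = 0.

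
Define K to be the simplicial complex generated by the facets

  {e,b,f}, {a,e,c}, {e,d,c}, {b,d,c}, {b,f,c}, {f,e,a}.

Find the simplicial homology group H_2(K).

H_2 = 0.

Take the total order a < b < c < d < e < f on the vertex set. Then K (dimension 2) consists of the simplices:

  0-simplices (6): a, b, c, d, e, f
  1-simplices (12): ac, ae, af, bc, bd, be, bf, cd, ce, cf, de, ef
  2-simplices (6): ace, aef, bcd, bcf, bef, cde

so the chain groups are C_0 ≅ Z^6, C_1 ≅ Z^12, C_2 ≅ Z^6.

Boundary ∂_1: C_1 → C_0 maps an edge to its endpoints' difference, ∂[p,q] = q − p.
As a 6×12 matrix over Z this has rank 5, with invariant factors (1,1,1,1,1).

Boundary ∂_2: C_2 → C_1 acts by ∂[p,q,r] = [q,r] − [p,r] + [p,q]. For instance
  ∂bcf = cf − bf + bc,
  ∂ace = ce − ae + ac.
As a 12×6 matrix over Z this has rank 6, with invariant factors (1,1,1,1,1,1).

Now H_k = ker ∂_k / im ∂_{k+1}, so:

  H_2: rank ker ∂_2 − rank ∂_3 = (6 − 6) − 0 = 0, and there is no ∂_3, so H_2 = 0.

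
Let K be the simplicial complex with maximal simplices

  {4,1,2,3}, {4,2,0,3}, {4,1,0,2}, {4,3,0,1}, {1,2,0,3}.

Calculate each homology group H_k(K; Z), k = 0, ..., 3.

Order the vertices as 0 < 1 < 2 < 3 < 4. Listing each simplex with vertices in this order, K has dimension 3 with simplices:

  0-simplices (5): [0], [1], [2], [3], [4]
  1-simplices (10): [0,1], [0,2], [0,3], [0,4], [1,2], [1,3], [1,4], [2,3], [2,4], [3,4]
  2-simplices (10): [0,1,2], [0,1,3], [0,1,4], [0,2,3], [0,2,4], [0,3,4], [1,2,3], [1,2,4], [1,3,4], [2,3,4]
  3-simplices (5): [0,1,2,3], [0,1,2,4], [0,1,3,4], [0,2,3,4], [1,2,3,4]

so the chain groups are C_0 ≅ Z^5, C_1 ≅ Z^10, C_2 ≅ Z^10, C_3 ≅ Z^5.

The boundary map ∂_1: C_1 → C_0 is given by ∂[p,q] = [q] − [p]. For instance
  ∂[2,4] = [4] − [2].
As a 5×10 matrix over Z this has rank 4, with invariant factors (1,1,1,1).

∂_2: C_2 → C_1 acts by ∂[p,q,r] = [q,r] − [p,r] + [p,q]. For instance
  ∂[0,1,2] = [1,2] − [0,2] + [0,1],
  ∂[2,3,4] = [3,4] − [2,4] + [2,3].
This gives a 10×10 integer matrix of rank 6; reducing to Smith normal form yields diagonal entries (1,1,1,1,1,1).

The boundary map ∂_3: C_3 → C_2 sends each 3-simplex σ to the alternating sum Σ_i (−1)^i (σ with its i-th vertex removed). For instance
  ∂[0,1,2,4] = [1,2,4] − [0,2,4] + [0,1,4] − [0,1,2],
  ∂[0,1,3,4] = [1,3,4] − [0,3,4] + [0,1,4] − [0,1,3].
The resulting 10×5 matrix has rank 4, and its Smith normal form has invariant factors (1,1,1,1).

Computing H_k = (kernel of ∂_k) / (image of ∂_{k+1}):

  H_0: rank C_0 − rank ∂_1 = 5 − 4 = 1, and the invariant factors of ∂_1 are all 1, so H_0 ≅ Z.
  H_1: rank ker ∂_1 − rank ∂_2 = (10 − 4) − 6 = 0, and the invariant factors of ∂_2 are all 1, so H_1 ≅ 0.
  H_2: rank ker ∂_2 − rank ∂_3 = (10 − 6) − 4 = 0, and the invariant factors of ∂_3 are all 1, so H_2 ≅ 0.
  H_3: rank ker ∂_3 − rank ∂_4 = (5 − 4) − 0 = 1, and there is no ∂_4, so H_3 ≅ Z.

(K is a triangulation of the 3-sphere S^3.)

H_0 ≅ Z,  H_1 = 0,  H_2 = 0,  H_3 ≅ Z.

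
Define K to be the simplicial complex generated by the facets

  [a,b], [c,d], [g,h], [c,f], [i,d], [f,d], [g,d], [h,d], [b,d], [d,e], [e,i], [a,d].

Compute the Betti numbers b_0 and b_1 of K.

We work with the vertex ordering a < b < c < d < e < f < g < h < i. The simplices of K, each written with vertices in increasing order, are:

  0-simplices (9): a, b, c, d, e, f, g, h, i
  1-simplices (12): ab, ad, bd, cd, cf, de, df, dg, dh, di, ei, gh

Hence C_0 ≅ Z^9, C_1 ≅ Z^12.

∂_1: C_1 → C_0 maps an edge to its endpoints' difference, ∂[p,q] = q − p.
This gives a 9×12 integer matrix of rank 8; reducing to Smith normal form yields diagonal entries (1,1,1,1,1,1,1,1).

From H_k ≅ ker(∂_k) / im(∂_{k+1}) we obtain:

  H_0: rank C_0 − rank ∂_1 = 9 − 8 = 1, and the invariant factors of ∂_1 are all 1, so H_0 ≅ Z.
  H_1: rank ker ∂_1 − rank ∂_2 = (12 − 8) − 0 = 4, and there is no ∂_2, so H_1 ≅ Z^4.

Hence the Betti numbers are b_0 = 1, b_1 = 4.

b_0 = 1, b_1 = 4.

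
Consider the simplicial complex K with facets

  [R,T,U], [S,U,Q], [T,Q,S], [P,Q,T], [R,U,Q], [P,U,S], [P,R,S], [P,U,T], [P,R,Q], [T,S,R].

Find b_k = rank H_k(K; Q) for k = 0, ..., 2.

b_0 = 1, b_1 = 0, b_2 = 0.

We work with the vertex ordering P < Q < R < S < T < U. The simplices of K, each written with vertices in increasing order, are:

  0-simplices (6): P, Q, R, S, T, U
  1-simplices (15): PQ, PR, PS, PT, PU, QR, QS, QT, QU, RS, RT, RU, ST, SU, TU
  2-simplices (10): PQR, PQT, PRS, PSU, PTU, QRU, QST, QSU, RST, RTU

giving chain groups C_0 ≅ Z^6, C_1 ≅ Z^15, C_2 ≅ Z^10.

∂_1: C_1 → C_0 sends each edge [p,q] (with p < q) to q − p.
The 6×15 boundary matrix has rank 5 and Smith normal form diag(1,1,1,1,1).

∂_2: C_2 → C_1 maps a triangle to the signed sum of its edges. For instance
  ∂PQT = QT − PT + PQ,
  ∂RST = ST − RT + RS.
This gives a 15×10 integer matrix of rank 10; reducing to Smith normal form yields diagonal entries (1,1,1,1,1,1,1,1,1,2).

Computing H_k = (kernel of ∂_k) / (image of ∂_{k+1}):

  H_0: rank C_0 − rank ∂_1 = 6 − 5 = 1, and the invariant factors of ∂_1 are all 1, so H_0 ≅ Z.
  H_1: rank ker ∂_1 − rank ∂_2 = (15 − 5) − 10 = 0, and ∂_2 has invariant factor 2 > 1, so H_1 ≅ Z/2.
  H_2: rank ker ∂_2 − rank ∂_3 = (10 − 10) − 0 = 0, and there is no ∂_3, so H_2 ≅ 0.

Hence the Betti numbers are b_0 = 1, b_1 = 0, b_2 = 0.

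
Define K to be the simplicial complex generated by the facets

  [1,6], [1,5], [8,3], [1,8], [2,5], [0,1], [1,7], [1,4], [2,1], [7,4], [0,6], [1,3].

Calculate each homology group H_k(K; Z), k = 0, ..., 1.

H_0 = Z,  H_1 = Z^4.

Order the vertices as 0 < 1 < 2 < 3 < 4 < 5 < 6 < 7 < 8. Listing each simplex with vertices in this order, K has dimension 1 with simplices:

  0-simplices (9): [0], [1], [2], [3], [4], [5], [6], [7], [8]
  1-simplices (12): [0,1], [0,6], [1,2], [1,3], [1,4], [1,5], [1,6], [1,7], [1,8], [2,5], [3,8], [4,7]

giving chain groups C_0 ≅ Z^9, C_1 ≅ Z^12.

Boundary ∂_1: C_1 → C_0 is given by ∂[p,q] = [q] − [p]. For instance
  ∂[1,5] = [5] − [1].
The resulting 9×12 matrix has rank 8, and its Smith normal form has invariant factors (1,1,1,1,1,1,1,1).

Reading off H_k = ker ∂_k / im ∂_{k+1}:

  H_0: rank C_0 − rank ∂_1 = 9 − 8 = 1, and the invariant factors of ∂_1 are all 1, so H_0 ≅ Z.
  H_1: rank ker ∂_1 − rank ∂_2 = (12 − 8) − 0 = 4, and there is no ∂_2, so H_1 ≅ Z^4.

As a check, the Euler characteristic is 9 − 12 = -3, which agrees with 1 − 4 = -3.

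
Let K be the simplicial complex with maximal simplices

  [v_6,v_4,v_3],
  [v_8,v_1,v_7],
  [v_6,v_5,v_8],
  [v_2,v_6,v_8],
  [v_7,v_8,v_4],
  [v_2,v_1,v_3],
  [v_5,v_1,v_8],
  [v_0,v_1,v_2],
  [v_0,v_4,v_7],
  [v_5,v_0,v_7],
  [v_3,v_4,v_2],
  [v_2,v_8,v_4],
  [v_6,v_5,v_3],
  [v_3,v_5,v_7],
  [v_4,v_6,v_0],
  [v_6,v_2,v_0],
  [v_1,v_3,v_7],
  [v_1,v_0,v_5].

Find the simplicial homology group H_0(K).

Order the vertices as v_0 < v_1 < v_2 < v_3 < v_4 < v_5 < v_6 < v_7 < v_8. Listing each simplex with vertices in this order, K has dimension 2 with simplices:

  0-simplices (9): [v_0], [v_1], [v_2], [v_3], [v_4], [v_5], [v_6], [v_7], [v_8]
  1-simplices (27): (27 of them)
  2-simplices (18): (18 of them)

Hence C_0 ≅ Z^9, C_1 ≅ Z^27, C_2 ≅ Z^18.

Boundary ∂_1: C_1 → C_0 maps an edge to its endpoints' difference, ∂[p,q] = q − p.
As a 9×27 matrix over Z this has rank 8, with invariant factors (1,1,1,1,1,1,1,1).

The boundary map ∂_2: C_2 → C_1 acts by ∂[p,q,r] = [q,r] − [p,r] + [p,q]. For instance
  ∂[v_2,v_6,v_8] = [v_6,v_8] − [v_2,v_8] + [v_2,v_6],
  ∂[v_2,v_4,v_8] = [v_4,v_8] − [v_2,v_8] + [v_2,v_4].
The 27×18 boundary matrix has rank 18 and Smith normal form diag(1,1,1,1,1,1,1,1,1,1,1,1,1,1,1,1,1,2).

Computing H_k = (kernel of ∂_k) / (image of ∂_{k+1}):

  H_0: rank C_0 − rank ∂_1 = 9 − 8 = 1, and the invariant factors of ∂_1 are all 1, so H_0 = Z.

(K is a triangulation of the Klein bottle.)

H_0 = Z.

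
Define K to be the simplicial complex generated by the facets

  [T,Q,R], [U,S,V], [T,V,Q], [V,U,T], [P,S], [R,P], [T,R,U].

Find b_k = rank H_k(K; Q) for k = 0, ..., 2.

b_0 = 1, b_1 = 1, b_2 = 0.

Order the vertices as P < Q < R < S < T < U < V. Listing each simplex with vertices in this order, K has dimension 2 with simplices:

  0-simplices (7): P, Q, R, S, T, U, V
  1-simplices (12): PR, PS, QR, QT, QV, RT, RU, SU, SV, TU, TV, UV
  2-simplices (5): QRT, QTV, RTU, SUV, TUV

Hence C_0 ≅ Z^7, C_1 ≅ Z^12, C_2 ≅ Z^5.

∂_1: C_1 → C_0 maps an edge to its endpoints' difference, ∂[p,q] = q − p. For instance
  ∂TV = V − T.
As a 7×12 matrix over Z this has rank 6, with invariant factors (1,1,1,1,1,1).

The boundary map ∂_2: C_2 → C_1 acts by ∂[p,q,r] = [q,r] − [p,r] + [p,q]. For instance
  ∂QTV = TV − QV + QT,
  ∂TUV = UV − TV + TU.
The resulting 12×5 matrix has rank 5, and its Smith normal form has invariant factors (1,1,1,1,1).

Computing H_k = (kernel of ∂_k) / (image of ∂_{k+1}):

  H_0: rank C_0 − rank ∂_1 = 7 − 6 = 1, and the invariant factors of ∂_1 are all 1, so H_0 = Z.
  H_1: rank ker ∂_1 − rank ∂_2 = (12 − 6) − 5 = 1, and the invariant factors of ∂_2 are all 1, so H_1 = Z.
  H_2: rank ker ∂_2 − rank ∂_3 = (5 − 5) − 0 = 0, and there is no ∂_3, so H_2 = 0.

As a check, the Euler characteristic is 7 − 12 + 5 = 0, which agrees with 1 − 1 + 0 = 0.

Hence the Betti numbers are b_0 = 1, b_1 = 1, b_2 = 0.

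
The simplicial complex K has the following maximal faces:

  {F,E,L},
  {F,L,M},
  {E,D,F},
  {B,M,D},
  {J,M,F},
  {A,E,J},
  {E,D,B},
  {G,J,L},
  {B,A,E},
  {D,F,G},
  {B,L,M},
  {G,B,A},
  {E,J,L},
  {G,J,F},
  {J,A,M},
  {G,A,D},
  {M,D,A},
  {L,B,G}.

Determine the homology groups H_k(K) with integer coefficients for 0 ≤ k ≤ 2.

H_0 ≅ Z,  H_1 ≅ Z ⊕ Z/2Z,  H_2 = 0.

We work with the vertex ordering A < B < D < E < F < G < J < L < M. The simplices of K, each written with vertices in increasing order, are:

  0-simplices (9): A, B, D, E, F, G, J, L, M
  1-simplices (27): AB, AD, AE, AG, AJ, AM, BD, BE, BG, BL, BM, DE, DF, DG, DM, EF, EJ, EL, FG, FJ, FL, FM, GJ, GL, JL, JM, LM
  2-simplices (18): ABE, ABG, ADG, ADM, AEJ, AJM, BDE, BDM, BGL, BLM, DEF, DFG, EFL, EJL, FGJ, FJM, FLM, GJL

Hence C_0 ≅ Z^9, C_1 ≅ Z^27, C_2 ≅ Z^18.

Boundary ∂_1: C_1 → C_0 is given by ∂[p,q] = [q] − [p]. For instance
  ∂LM = M − L.
The resulting 9×27 matrix has rank 8, and its Smith normal form has invariant factors (1,1,1,1,1,1,1,1).

The boundary map ∂_2: C_2 → C_1 sends each 2-simplex [p,q,r] to [q,r] − [p,r] + [p,q]. For instance
  ∂EFL = FL − EL + EF,
  ∂ABG = BG − AG + AB.
As a 27×18 matrix over Z this has rank 18, with invariant factors (1,1,1,1,1,1,1,1,1,1,1,1,1,1,1,1,1,2).

From H_k ≅ ker(∂_k) / im(∂_{k+1}) we obtain:

  H_0: rank C_0 − rank ∂_1 = 9 − 8 = 1, and the invariant factors of ∂_1 are all 1, so H_0 ≅ Z.
  H_1: rank ker ∂_1 − rank ∂_2 = (27 − 8) − 18 = 1, and ∂_2 has invariant factor 2 > 1, so H_1 ≅ Z ⊕ Z/2Z.
  H_2: rank ker ∂_2 − rank ∂_3 = (18 − 18) − 0 = 0, and there is no ∂_3, so H_2 ≅ 0.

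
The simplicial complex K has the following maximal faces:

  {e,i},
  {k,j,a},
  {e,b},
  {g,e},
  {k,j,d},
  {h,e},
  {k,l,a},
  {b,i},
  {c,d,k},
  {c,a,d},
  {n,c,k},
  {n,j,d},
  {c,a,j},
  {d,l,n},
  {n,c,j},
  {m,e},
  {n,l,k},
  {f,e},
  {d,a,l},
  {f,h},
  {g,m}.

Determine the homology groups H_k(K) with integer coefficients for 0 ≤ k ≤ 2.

H_0 ≅ Z^2,  H_1 ≅ Z^3 ⊕ Z/2,  H_2 = 0.

We work with the vertex ordering a < b < c < d < e < f < g < h < i < j < k < l < m < n. The simplices of K, each written with vertices in increasing order, are:

  0-simplices (14): a, b, c, d, e, f, g, h, i, j, k, l, m, n
  1-simplices (27): ac, ad, aj, ak, al, be, bi, cd, cj, ck, cn, dj, dk, dl, dn, ef, eg, eh, ei, em, fh, gm, jk, jn, kl, kn, ln
  2-simplices (12): acd, acj, adl, ajk, akl, cdk, cjn, ckn, djk, djn, dln, kln

giving chain groups C_0 ≅ Z^14, C_1 ≅ Z^27, C_2 ≅ Z^12.

Boundary ∂_1: C_1 → C_0 sends each edge [p,q] (with p < q) to q − p.
The 14×27 boundary matrix has rank 12 and Smith normal form diag(1,1,1,1,1,1,1,1,1,1,1,1).

∂_2: C_2 → C_1 maps a triangle to the signed sum of its edges. For instance
  ∂dln = ln − dn + dl,
  ∂kln = ln − kn + kl.
This gives a 27×12 integer matrix of rank 12; reducing to Smith normal form yields diagonal entries (1,1,1,1,1,1,1,1,1,1,1,2).

Reading off H_k = ker ∂_k / im ∂_{k+1}:

  H_0: rank C_0 − rank ∂_1 = 14 − 12 = 2, and the invariant factors of ∂_1 are all 1, so H_0 ≅ Z^2.
  H_1: rank ker ∂_1 − rank ∂_2 = (27 − 12) − 12 = 3, and ∂_2 has invariant factor 2 > 1, so H_1 ≅ Z^3 ⊕ Z/2.
  H_2: rank ker ∂_2 − rank ∂_3 = (12 − 12) − 0 = 0, and there is no ∂_3, so H_2 ≅ 0.

(K is a triangulation of the disjoint union of the real projective plane RP^2 and a wedge of 3 circles.)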